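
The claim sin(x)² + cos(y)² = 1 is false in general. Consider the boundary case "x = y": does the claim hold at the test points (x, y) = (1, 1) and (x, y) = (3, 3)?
At (1, 1): LHS = cos(1)² + sin(1)² = 1, RHS = 1 → equal
At (3, 3): LHS = sin(3)² + cos(3)² = 1, RHS = 1 → equal

So the claim does hold at both of these boundary points, even though it is not an identity.

Answer: Yes, holds at both test points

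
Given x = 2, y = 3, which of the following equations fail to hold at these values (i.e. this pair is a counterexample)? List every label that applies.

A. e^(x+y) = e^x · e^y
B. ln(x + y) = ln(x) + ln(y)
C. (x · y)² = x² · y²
Evaluating each claim at the given values:
A. LHS = e^5 ≈ 148.4, RHS = e^5 ≈ 148.4 → holds here (LHS = RHS)
B. LHS = ln(5) ≈ 1.609, RHS = ln(2) + ln(3) ≈ 1.792 → fails here (LHS ≠ RHS)
C. LHS = 36, RHS = 36 → holds here (LHS = RHS)

Answer: B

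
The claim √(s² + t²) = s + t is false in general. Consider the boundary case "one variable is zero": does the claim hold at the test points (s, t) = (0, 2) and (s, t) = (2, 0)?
Yes, holds at both test points

At (0, 2): LHS = 2, RHS = 2 → equal
At (2, 0): LHS = 2, RHS = 2 → equal

So the claim does hold at both of these boundary points, even though it is not an identity.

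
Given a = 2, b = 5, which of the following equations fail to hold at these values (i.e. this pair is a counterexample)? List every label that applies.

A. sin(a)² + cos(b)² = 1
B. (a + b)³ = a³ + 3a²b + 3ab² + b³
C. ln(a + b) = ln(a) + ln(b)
A, C

Evaluating each claim at the given values:
A. LHS = cos(5)² + sin(2)² ≈ 0.9073, RHS = 1 → fails here (LHS ≠ RHS)
B. LHS = 343, RHS = 343 → holds here (LHS = RHS)
C. LHS = ln(7) ≈ 1.946, RHS = ln(2) + ln(5) ≈ 2.303 → fails here (LHS ≠ RHS)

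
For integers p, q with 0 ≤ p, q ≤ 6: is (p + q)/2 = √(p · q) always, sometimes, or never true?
Sometimes true

It holds at (p, q) = (1, 1) (both sides equal 1), but fails at (p, q) = (0, 4) (LHS = 2, RHS = 0).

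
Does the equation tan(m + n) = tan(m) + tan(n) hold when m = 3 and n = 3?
Substituting m = 3, n = 3:

LHS = tan(3 + 3) = tan(6) ≈ -0.291
RHS = tan(3) + tan(3) = 2·tan(3) ≈ -0.2851

LHS ≠ RHS, so the equation does not hold at this point.

Answer: Fails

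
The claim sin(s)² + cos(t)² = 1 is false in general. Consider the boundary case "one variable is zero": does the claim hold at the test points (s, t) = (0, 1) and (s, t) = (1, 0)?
No, fails at both test points

At (0, 1): LHS = cos(1)² ≈ 0.2919 ≠ RHS = 1
At (1, 0): LHS = sin(1)² + 1 ≈ 1.708 ≠ RHS = 1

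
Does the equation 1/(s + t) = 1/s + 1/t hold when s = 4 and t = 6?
Fails

Substituting s = 4, t = 6:

LHS = 1/(4 + 6) = 1/10
RHS = 1/4 + 1/6 = 5/12

LHS ≠ RHS, so the equation does not hold at this point.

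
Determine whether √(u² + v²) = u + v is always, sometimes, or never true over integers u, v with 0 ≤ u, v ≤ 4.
It holds at (u, v) = (0, 3) (both sides equal 3), but fails at (u, v) = (4, 2) (LHS = 2·√(5) ≈ 4.472, RHS = 6).

Answer: Sometimes true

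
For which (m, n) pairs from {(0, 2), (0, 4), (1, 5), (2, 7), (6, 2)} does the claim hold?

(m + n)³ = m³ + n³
Testing each pair:
(0, 2): LHS = 8, RHS = 8 → holds
(0, 4): LHS = 64, RHS = 64 → holds
(1, 5): LHS = 216, RHS = 126 → fails
(2, 7): LHS = 729, RHS = 351 → fails
(6, 2): LHS = 512, RHS = 224 → fails

2 of 5 pairs satisfy the claim.

Answer: (0, 2), (0, 4)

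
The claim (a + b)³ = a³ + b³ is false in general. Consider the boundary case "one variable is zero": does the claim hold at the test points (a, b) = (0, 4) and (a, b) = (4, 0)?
At (0, 4): LHS = 64, RHS = 64 → equal
At (4, 0): LHS = 64, RHS = 64 → equal

So the claim does hold at both of these boundary points, even though it is not an identity.

Answer: Yes, holds at both test points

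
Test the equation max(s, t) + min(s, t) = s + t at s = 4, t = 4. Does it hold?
Substituting s = 4, t = 4:

LHS = max(4, 4) + min(4, 4) = 8
RHS = 4 + 4 = 8

LHS = RHS, so the equation holds at this point.

Answer: Holds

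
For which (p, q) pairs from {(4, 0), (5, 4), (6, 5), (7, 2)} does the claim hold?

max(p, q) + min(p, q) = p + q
All pairs

Testing each pair:
(4, 0): LHS = 4, RHS = 4 → holds
(5, 4): LHS = 9, RHS = 9 → holds
(6, 5): LHS = 11, RHS = 11 → holds
(7, 2): LHS = 9, RHS = 9 → holds

Every pair satisfies the claim.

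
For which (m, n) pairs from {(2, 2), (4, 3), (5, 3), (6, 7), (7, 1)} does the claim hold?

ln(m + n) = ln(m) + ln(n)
Testing each pair:
(2, 2): LHS = ln(4) ≈ 1.386, RHS = 2·ln(2) ≈ 1.386 → holds
(4, 3): LHS = ln(7) ≈ 1.946, RHS = ln(3) + ln(4) ≈ 2.485 → fails
(5, 3): LHS = ln(8) ≈ 2.079, RHS = ln(3) + ln(5) ≈ 2.708 → fails
(6, 7): LHS = ln(13) ≈ 2.565, RHS = ln(6) + ln(7) ≈ 3.738 → fails
(7, 1): LHS = ln(8) ≈ 2.079, RHS = ln(7) ≈ 1.946 → fails

1 of 5 pairs satisfies the claim.

Answer: (2, 2)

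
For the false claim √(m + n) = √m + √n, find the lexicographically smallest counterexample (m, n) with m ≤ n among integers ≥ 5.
(m, n) = (5, 5)

Substituting (5, 5) into the claim:
LHS = √(5 + 5) = √(10) ≈ 3.162
RHS = √5 + √5 = 2·√(5) ≈ 4.472

Since LHS ≠ RHS, this pair disproves the claim, and no lexicographically smaller pair (m ≤ n, integers ≥ 5) does.

For instance (5, 8) is also a counterexample (LHS = √(13) ≈ 3.606, RHS = √(5) + 2·√(2) ≈ 5.064), but it's lexicographically larger.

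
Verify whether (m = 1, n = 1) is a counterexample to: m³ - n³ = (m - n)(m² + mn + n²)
No

Substituting m = 1, n = 1:
LHS = 1³ - 1³ = 0
RHS = (1 - 1)(1² + 1·1 + 1²) = 0

The sides agree, so this pair does not disprove the claim.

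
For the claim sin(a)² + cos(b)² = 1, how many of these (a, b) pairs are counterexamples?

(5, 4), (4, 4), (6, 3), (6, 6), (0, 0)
Testing each pair:
(5, 4): LHS = cos(4)² + sin(5)² ≈ 1.347, RHS = 1 → counterexample
(4, 4): LHS = cos(4)² + sin(4)² = 1, RHS = 1 → satisfies claim
(6, 3): LHS = sin(6)² + cos(3)² ≈ 1.058, RHS = 1 → counterexample
(6, 6): LHS = sin(6)² + cos(6)² = 1, RHS = 1 → satisfies claim
(0, 0): LHS = 1, RHS = 1 → satisfies claim

That makes 2 counterexamples.

Answer: 2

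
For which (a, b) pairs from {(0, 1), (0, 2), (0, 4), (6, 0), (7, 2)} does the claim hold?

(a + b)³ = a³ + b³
(0, 1), (0, 2), (0, 4), (6, 0)

Testing each pair:
(0, 1): LHS = 1, RHS = 1 → holds
(0, 2): LHS = 8, RHS = 8 → holds
(0, 4): LHS = 64, RHS = 64 → holds
(6, 0): LHS = 216, RHS = 216 → holds
(7, 2): LHS = 729, RHS = 351 → fails

4 of 5 pairs satisfy the claim.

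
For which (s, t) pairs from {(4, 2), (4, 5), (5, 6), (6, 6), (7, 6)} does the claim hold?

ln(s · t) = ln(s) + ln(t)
All pairs

Testing each pair:
(4, 2): LHS = ln(8) ≈ 2.079, RHS = ln(2) + ln(4) ≈ 2.079 → holds
(4, 5): LHS = ln(20) ≈ 2.996, RHS = ln(4) + ln(5) ≈ 2.996 → holds
(5, 6): LHS = ln(30) ≈ 3.401, RHS = ln(5) + ln(6) ≈ 3.401 → holds
(6, 6): LHS = ln(36) ≈ 3.584, RHS = 2·ln(6) ≈ 3.584 → holds
(7, 6): LHS = ln(42) ≈ 3.738, RHS = ln(6) + ln(7) ≈ 3.738 → holds

Every pair satisfies the claim.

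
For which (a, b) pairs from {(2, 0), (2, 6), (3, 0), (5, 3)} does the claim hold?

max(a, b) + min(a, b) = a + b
All pairs

Testing each pair:
(2, 0): LHS = 2, RHS = 2 → holds
(2, 6): LHS = 8, RHS = 8 → holds
(3, 0): LHS = 3, RHS = 3 → holds
(5, 3): LHS = 8, RHS = 8 → holds

Every pair satisfies the claim.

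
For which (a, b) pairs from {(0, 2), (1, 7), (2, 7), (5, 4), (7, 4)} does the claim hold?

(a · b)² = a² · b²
All pairs

Testing each pair:
(0, 2): LHS = 0, RHS = 0 → holds
(1, 7): LHS = 49, RHS = 49 → holds
(2, 7): LHS = 196, RHS = 196 → holds
(5, 4): LHS = 400, RHS = 400 → holds
(7, 4): LHS = 784, RHS = 784 → holds

Every pair satisfies the claim.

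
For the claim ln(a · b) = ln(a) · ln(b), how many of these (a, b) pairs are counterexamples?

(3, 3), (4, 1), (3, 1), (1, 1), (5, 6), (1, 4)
5

Testing each pair:
(3, 3): LHS = ln(9) ≈ 2.197, RHS = ln(3)² ≈ 1.207 → counterexample
(4, 1): LHS = ln(4) ≈ 1.386, RHS = 0 → counterexample
(3, 1): LHS = ln(3) ≈ 1.099, RHS = 0 → counterexample
(1, 1): LHS = 0, RHS = 0 → satisfies claim
(5, 6): LHS = ln(30) ≈ 3.401, RHS = ln(5)·ln(6) ≈ 2.884 → counterexample
(1, 4): LHS = ln(4) ≈ 1.386, RHS = 0 → counterexample

That makes 5 counterexamples.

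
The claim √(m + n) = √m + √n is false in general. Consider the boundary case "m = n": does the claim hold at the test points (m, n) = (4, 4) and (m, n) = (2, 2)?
No, fails at both test points

At (4, 4): LHS = 2·√(2) ≈ 2.828 ≠ RHS = 4
At (2, 2): LHS = 2 ≠ RHS = 2·√(2) ≈ 2.828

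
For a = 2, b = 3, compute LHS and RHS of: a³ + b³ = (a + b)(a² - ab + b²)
LHS = 2³ + 3³ = 35
RHS = (2 + 3)(2² - 2·3 + 3²) = 35

LHS = RHS: the two sides agree.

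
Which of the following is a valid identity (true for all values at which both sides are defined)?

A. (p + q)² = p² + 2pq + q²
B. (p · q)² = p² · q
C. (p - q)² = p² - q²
A: holds — e.g. at (1, 2), both sides equal 9.
B: fails at (5, 5) — LHS = 625, RHS = 125.
C: fails at (1, 4) — LHS = 9, RHS = -15.

Answer: A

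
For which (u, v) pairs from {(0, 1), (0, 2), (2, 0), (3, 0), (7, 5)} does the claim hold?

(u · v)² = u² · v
(0, 1), (0, 2), (2, 0), (3, 0)

Testing each pair:
(0, 1): LHS = 0, RHS = 0 → holds
(0, 2): LHS = 0, RHS = 0 → holds
(2, 0): LHS = 0, RHS = 0 → holds
(3, 0): LHS = 0, RHS = 0 → holds
(7, 5): LHS = 1225, RHS = 245 → fails

4 of 5 pairs satisfy the claim.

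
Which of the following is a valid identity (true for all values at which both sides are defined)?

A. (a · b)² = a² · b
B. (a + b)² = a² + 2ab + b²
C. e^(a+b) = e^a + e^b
B

A: fails at (5, 5) — LHS = 625, RHS = 125.
B: holds — e.g. at (3, 4), both sides equal 49.
C: fails at (2, 7) — LHS = e^9 ≈ 8103, RHS = e^2 + e^7 ≈ 1104.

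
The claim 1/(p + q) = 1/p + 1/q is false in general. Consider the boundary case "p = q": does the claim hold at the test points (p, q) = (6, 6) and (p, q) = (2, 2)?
At (6, 6): LHS = 1/12 ≠ RHS = 1/3
At (2, 2): LHS = 1/4 ≠ RHS = 1

Answer: No, fails at both test points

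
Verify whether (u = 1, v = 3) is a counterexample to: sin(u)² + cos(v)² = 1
Substituting u = 1, v = 3:
LHS = sin(1)² + cos(3)² ≈ 1.688
RHS = 1

Since LHS ≠ RHS, this pair disproves the claim.

Answer: Yes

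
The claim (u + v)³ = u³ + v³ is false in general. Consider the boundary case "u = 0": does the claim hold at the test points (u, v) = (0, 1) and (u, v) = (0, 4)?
At (0, 1): LHS = 1, RHS = 1 → equal
At (0, 4): LHS = 64, RHS = 64 → equal

So the claim does hold at both of these boundary points, even though it is not an identity.

Answer: Yes, holds at both test points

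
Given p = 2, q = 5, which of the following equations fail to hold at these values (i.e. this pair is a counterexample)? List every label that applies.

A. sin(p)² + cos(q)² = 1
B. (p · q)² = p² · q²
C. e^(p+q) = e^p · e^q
A

Evaluating each claim at the given values:
A. LHS = cos(5)² + sin(2)² ≈ 0.9073, RHS = 1 → fails here (LHS ≠ RHS)
B. LHS = 100, RHS = 100 → holds here (LHS = RHS)
C. LHS = e^7 ≈ 1097, RHS = e^7 ≈ 1097 → holds here (LHS = RHS)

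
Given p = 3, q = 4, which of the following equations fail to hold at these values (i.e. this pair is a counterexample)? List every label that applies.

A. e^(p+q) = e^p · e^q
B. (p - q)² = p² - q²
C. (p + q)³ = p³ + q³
Evaluating each claim at the given values:
A. LHS = e^7 ≈ 1097, RHS = e^7 ≈ 1097 → holds here (LHS = RHS)
B. LHS = 1, RHS = -7 → fails here (LHS ≠ RHS)
C. LHS = 343, RHS = 91 → fails here (LHS ≠ RHS)

Answer: B, C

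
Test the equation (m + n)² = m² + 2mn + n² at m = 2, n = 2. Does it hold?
Holds

Substituting m = 2, n = 2:

LHS = (2 + 2)² = 16
RHS = 2² + 2·2·2 + 2² = 16

LHS = RHS, so the equation holds at this point.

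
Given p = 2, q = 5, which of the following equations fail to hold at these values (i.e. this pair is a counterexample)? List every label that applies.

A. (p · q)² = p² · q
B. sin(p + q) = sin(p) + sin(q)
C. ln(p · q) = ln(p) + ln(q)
Evaluating each claim at the given values:
A. LHS = 100, RHS = 20 → fails here (LHS ≠ RHS)
B. LHS = sin(7) ≈ 0.657, RHS = sin(5) + sin(2) ≈ -0.04963 → fails here (LHS ≠ RHS)
C. LHS = ln(10) ≈ 2.303, RHS = ln(2) + ln(5) ≈ 2.303 → holds here (LHS = RHS)

Answer: A, B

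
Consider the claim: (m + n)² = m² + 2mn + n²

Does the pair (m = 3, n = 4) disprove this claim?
No

Substituting m = 3, n = 4:
LHS = (3 + 4)² = 49
RHS = 3² + 2·3·4 + 4² = 49

The sides agree, so this pair does not disprove the claim.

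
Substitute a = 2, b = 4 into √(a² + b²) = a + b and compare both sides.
LHS = √(2² + 4²) = 2·√(5) ≈ 4.472
RHS = 2 + 4 = 6

LHS ≠ RHS (they differ by about 1.528), so the equation does not hold here.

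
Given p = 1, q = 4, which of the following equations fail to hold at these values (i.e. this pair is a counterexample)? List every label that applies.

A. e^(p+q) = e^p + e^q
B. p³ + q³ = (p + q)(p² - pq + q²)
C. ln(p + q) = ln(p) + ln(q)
A, C

Evaluating each claim at the given values:
A. LHS = e^5 ≈ 148.4, RHS = e + e^4 ≈ 57.32 → fails here (LHS ≠ RHS)
B. LHS = 65, RHS = 65 → holds here (LHS = RHS)
C. LHS = ln(5) ≈ 1.609, RHS = ln(4) ≈ 1.386 → fails here (LHS ≠ RHS)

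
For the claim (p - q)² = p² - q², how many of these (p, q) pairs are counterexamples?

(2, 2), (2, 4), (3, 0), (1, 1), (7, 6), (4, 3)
3

Testing each pair:
(2, 2): LHS = 0, RHS = 0 → satisfies claim
(2, 4): LHS = 4, RHS = -12 → counterexample
(3, 0): LHS = 9, RHS = 9 → satisfies claim
(1, 1): LHS = 0, RHS = 0 → satisfies claim
(7, 6): LHS = 1, RHS = 13 → counterexample
(4, 3): LHS = 1, RHS = 7 → counterexample

That makes 3 counterexamples.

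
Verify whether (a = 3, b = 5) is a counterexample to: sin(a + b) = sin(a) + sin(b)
Substituting a = 3, b = 5:
LHS = sin(3 + 5) = sin(8) ≈ 0.9894
RHS = sin(3) + sin(5) ≈ -0.8178

Since LHS ≠ RHS, this pair disproves the claim.

Answer: Yes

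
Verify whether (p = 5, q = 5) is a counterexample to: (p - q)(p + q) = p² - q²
Substituting p = 5, q = 5:
LHS = (5 - 5)(5 + 5) = 0
RHS = 5² - 5² = 0

The sides agree, so this pair does not disprove the claim.

Answer: No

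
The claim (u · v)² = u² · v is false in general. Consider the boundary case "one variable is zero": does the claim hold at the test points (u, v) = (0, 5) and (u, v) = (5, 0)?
At (0, 5): LHS = 0, RHS = 0 → equal
At (5, 0): LHS = 0, RHS = 0 → equal

So the claim does hold at both of these boundary points, even though it is not an identity.

Answer: Yes, holds at both test points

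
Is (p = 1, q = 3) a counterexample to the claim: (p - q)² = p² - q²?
Yes

Substituting p = 1, q = 3:
LHS = (1 - 3)² = 4
RHS = 1² - 3² = -8

Since LHS ≠ RHS, this pair disproves the claim.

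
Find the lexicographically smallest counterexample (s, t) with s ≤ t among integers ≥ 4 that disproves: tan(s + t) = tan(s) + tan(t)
Substituting (4, 4) into the claim:
LHS = tan(4 + 4) = tan(8) ≈ -6.8
RHS = tan(4) + tan(4) = 2·tan(4) ≈ 2.316

Since LHS ≠ RHS, this pair disproves the claim, and no lexicographically smaller pair (s ≤ t, integers ≥ 4) does.

For instance (4, 7) is also a counterexample (LHS = tan(11) ≈ -226, RHS = tan(7) + tan(4) ≈ 2.029), but it's lexicographically larger.

Answer: (s, t) = (4, 4)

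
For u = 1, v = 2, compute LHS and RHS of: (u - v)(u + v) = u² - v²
LHS = (1 - 2)(1 + 2) = -3
RHS = 1² - 2² = -3

LHS = RHS: the two sides agree.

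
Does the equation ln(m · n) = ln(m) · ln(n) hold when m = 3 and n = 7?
Fails

Substituting m = 3, n = 7:

LHS = ln(3 · 7) = ln(21) ≈ 3.045
RHS = ln(3) · ln(7) ≈ 2.138

LHS ≠ RHS, so the equation does not hold at this point.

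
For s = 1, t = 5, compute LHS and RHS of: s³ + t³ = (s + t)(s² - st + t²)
LHS = 1³ + 5³ = 126
RHS = (1 + 5)(1² - 1·5 + 5²) = 126

LHS = RHS: the two sides agree.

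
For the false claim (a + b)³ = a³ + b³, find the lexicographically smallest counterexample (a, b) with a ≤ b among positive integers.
(a, b) = (1, 1)

Substituting (1, 1) into the claim:
LHS = (1 + 1)³ = 8
RHS = 1³ + 1³ = 2

Since LHS ≠ RHS, this pair disproves the claim, and no lexicographically smaller pair (a ≤ b, positive integers) does.

For instance (4, 4) is also a counterexample (LHS = 512, RHS = 128), but it's lexicographically larger.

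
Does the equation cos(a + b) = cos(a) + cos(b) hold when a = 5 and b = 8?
Substituting a = 5, b = 8:

LHS = cos(5 + 8) = cos(13) ≈ 0.9074
RHS = cos(5) + cos(8) ≈ 0.1382

LHS ≠ RHS, so the equation does not hold at this point.

Answer: Fails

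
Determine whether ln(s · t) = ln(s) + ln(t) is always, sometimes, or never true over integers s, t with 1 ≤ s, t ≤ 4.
The identity holds for every pair in the range. For instance at (s, t) = (2, 3): both sides equal ln(6) ≈ 1.792.

Answer: Always true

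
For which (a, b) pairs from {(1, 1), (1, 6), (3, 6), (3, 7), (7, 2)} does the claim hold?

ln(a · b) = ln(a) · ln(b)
(1, 1)

Testing each pair:
(1, 1): LHS = 0, RHS = 0 → holds
(1, 6): LHS = ln(6) ≈ 1.792, RHS = 0 → fails
(3, 6): LHS = ln(18) ≈ 2.89, RHS = ln(3)·ln(6) ≈ 1.968 → fails
(3, 7): LHS = ln(21) ≈ 3.045, RHS = ln(3)·ln(7) ≈ 2.138 → fails
(7, 2): LHS = ln(14) ≈ 2.639, RHS = ln(2)·ln(7) ≈ 1.349 → fails

1 of 5 pairs satisfies the claim.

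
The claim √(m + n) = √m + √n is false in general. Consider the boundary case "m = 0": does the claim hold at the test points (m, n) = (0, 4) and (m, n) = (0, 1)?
At (0, 4): LHS = 2, RHS = 2 → equal
At (0, 1): LHS = 1, RHS = 1 → equal

So the claim does hold at both of these boundary points, even though it is not an identity.

Answer: Yes, holds at both test points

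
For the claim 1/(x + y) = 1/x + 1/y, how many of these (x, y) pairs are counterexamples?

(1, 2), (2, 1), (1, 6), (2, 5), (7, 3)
5

Testing each pair:
(1, 2): LHS = 1/3, RHS = 3/2 → counterexample
(2, 1): LHS = 1/3, RHS = 3/2 → counterexample
(1, 6): LHS = 1/7, RHS = 7/6 → counterexample
(2, 5): LHS = 1/7, RHS = 7/10 → counterexample
(7, 3): LHS = 1/10, RHS = 10/21 → counterexample

That makes 5 counterexamples.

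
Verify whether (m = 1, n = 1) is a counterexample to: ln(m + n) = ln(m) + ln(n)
Substituting m = 1, n = 1:
LHS = ln(1 + 1) = ln(2) ≈ 0.6931
RHS = ln(1) + ln(1) = 0

Since LHS ≠ RHS, this pair disproves the claim.

Answer: Yes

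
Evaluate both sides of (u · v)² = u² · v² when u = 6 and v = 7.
LHS = (6 · 7)² = 1764
RHS = 6² · 7² = 1764

LHS = RHS: the two sides agree.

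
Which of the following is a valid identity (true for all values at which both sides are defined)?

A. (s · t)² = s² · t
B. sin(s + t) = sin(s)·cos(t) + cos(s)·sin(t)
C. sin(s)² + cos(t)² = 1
A: fails at (1, 4) — LHS = 16, RHS = 4.
B: holds — e.g. at (0, 1), both sides equal sin(1) ≈ 0.8415.
C: fails at (2, 5) — LHS = cos(5)² + sin(2)² ≈ 0.9073, RHS = 1.

Answer: B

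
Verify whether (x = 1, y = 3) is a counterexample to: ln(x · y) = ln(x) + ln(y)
No

Substituting x = 1, y = 3:
LHS = ln(1 · 3) = ln(3) ≈ 1.099
RHS = ln(1) + ln(3) = ln(3) ≈ 1.099

The sides agree, so this pair does not disprove the claim.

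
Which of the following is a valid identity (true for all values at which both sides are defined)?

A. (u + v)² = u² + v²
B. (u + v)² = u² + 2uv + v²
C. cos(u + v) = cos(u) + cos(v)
A: fails at (2, 2) — LHS = 16, RHS = 8.
B: holds — e.g. at (2, 7), both sides equal 81.
C: fails at (1, 1) — LHS = cos(2) ≈ -0.4161, RHS = 2·cos(1) ≈ 1.081.

Answer: B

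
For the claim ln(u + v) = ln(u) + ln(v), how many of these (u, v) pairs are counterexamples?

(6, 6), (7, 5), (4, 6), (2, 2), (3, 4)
4

Testing each pair:
(6, 6): LHS = ln(12) ≈ 2.485, RHS = 2·ln(6) ≈ 3.584 → counterexample
(7, 5): LHS = ln(12) ≈ 2.485, RHS = ln(5) + ln(7) ≈ 3.555 → counterexample
(4, 6): LHS = ln(10) ≈ 2.303, RHS = ln(4) + ln(6) ≈ 3.178 → counterexample
(2, 2): LHS = ln(4) ≈ 1.386, RHS = 2·ln(2) ≈ 1.386 → satisfies claim
(3, 4): LHS = ln(7) ≈ 1.946, RHS = ln(3) + ln(4) ≈ 2.485 → counterexample

That makes 4 counterexamples.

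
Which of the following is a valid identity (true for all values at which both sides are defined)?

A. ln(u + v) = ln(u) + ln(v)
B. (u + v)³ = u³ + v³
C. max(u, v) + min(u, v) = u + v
A: fails at (2, 5) — LHS = ln(7) ≈ 1.946, RHS = ln(2) + ln(5) ≈ 2.303.
B: fails at (5, 8) — LHS = 2197, RHS = 637.
C: holds — e.g. at (2, 3), both sides equal 5.

Answer: C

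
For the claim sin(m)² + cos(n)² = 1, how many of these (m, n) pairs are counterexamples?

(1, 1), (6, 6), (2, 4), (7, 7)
Testing each pair:
(1, 1): LHS = cos(1)² + sin(1)² = 1, RHS = 1 → satisfies claim
(6, 6): LHS = sin(6)² + cos(6)² = 1, RHS = 1 → satisfies claim
(2, 4): LHS = cos(4)² + sin(2)² ≈ 1.254, RHS = 1 → counterexample
(7, 7): LHS = sin(7)² + cos(7)² = 1, RHS = 1 → satisfies claim

That makes 1 counterexample.

Answer: 1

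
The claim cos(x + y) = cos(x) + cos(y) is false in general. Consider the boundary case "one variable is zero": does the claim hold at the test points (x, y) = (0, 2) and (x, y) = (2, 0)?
No, fails at both test points

At (0, 2): LHS = cos(2) ≈ -0.4161 ≠ RHS = cos(2) + 1 ≈ 0.5839
At (2, 0): LHS = cos(2) ≈ -0.4161 ≠ RHS = cos(2) + 1 ≈ 0.5839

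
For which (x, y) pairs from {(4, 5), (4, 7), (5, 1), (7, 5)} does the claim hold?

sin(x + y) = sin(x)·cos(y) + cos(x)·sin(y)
All pairs

Testing each pair:
(4, 5): LHS = sin(9) ≈ 0.4121, RHS = sin(4)·cos(5) + sin(5)·cos(4) ≈ 0.4121 → holds
(4, 7): LHS = sin(11) ≈ -1, RHS = sin(4)·cos(7) + sin(7)·cos(4) ≈ -1 → holds
(5, 1): LHS = sin(6) ≈ -0.2794, RHS = sin(5)·cos(1) + sin(1)·cos(5) ≈ -0.2794 → holds
(7, 5): LHS = sin(12) ≈ -0.5366, RHS = sin(5)·cos(7) + sin(7)·cos(5) ≈ -0.5366 → holds

Every pair satisfies the claim.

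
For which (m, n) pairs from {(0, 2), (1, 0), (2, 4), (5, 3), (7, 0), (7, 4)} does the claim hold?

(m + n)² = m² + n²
(0, 2), (1, 0), (7, 0)

Testing each pair:
(0, 2): LHS = 4, RHS = 4 → holds
(1, 0): LHS = 1, RHS = 1 → holds
(2, 4): LHS = 36, RHS = 20 → fails
(5, 3): LHS = 64, RHS = 34 → fails
(7, 0): LHS = 49, RHS = 49 → holds
(7, 4): LHS = 121, RHS = 65 → fails

3 of 6 pairs satisfy the claim.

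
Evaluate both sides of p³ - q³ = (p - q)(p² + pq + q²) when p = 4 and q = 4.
LHS = 4³ - 4³ = 0
RHS = (4 - 4)(4² + 4·4 + 4²) = 0

LHS = RHS: the two sides agree.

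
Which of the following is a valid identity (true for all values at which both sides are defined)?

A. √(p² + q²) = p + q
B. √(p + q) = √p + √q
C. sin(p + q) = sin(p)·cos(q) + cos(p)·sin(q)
C

A: fails at (6, 7) — LHS = √(85) ≈ 9.22, RHS = 13.
B: fails at (1, 3) — LHS = 2, RHS = 1 + √(3) ≈ 2.732.
C: holds — e.g. at (3, 7), both sides equal sin(10) ≈ -0.544.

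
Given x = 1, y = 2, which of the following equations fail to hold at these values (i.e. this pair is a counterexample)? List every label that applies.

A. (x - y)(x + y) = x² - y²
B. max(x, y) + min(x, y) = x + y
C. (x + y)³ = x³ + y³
Evaluating each claim at the given values:
A. LHS = -3, RHS = -3 → holds here (LHS = RHS)
B. LHS = 3, RHS = 3 → holds here (LHS = RHS)
C. LHS = 27, RHS = 9 → fails here (LHS ≠ RHS)

Answer: C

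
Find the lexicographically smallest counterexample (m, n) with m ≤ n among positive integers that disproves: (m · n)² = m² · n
At (1, 1): both sides equal 1, so it holds there.

Substituting (1, 2) into the claim:
LHS = (1 · 2)² = 4
RHS = 1² · 2 = 2

Since LHS ≠ RHS, this pair disproves the claim, and no lexicographically smaller pair (m ≤ n, positive integers) does.

For instance (3, 6) is also a counterexample (LHS = 324, RHS = 54), but it's lexicographically larger.

Answer: (m, n) = (1, 2)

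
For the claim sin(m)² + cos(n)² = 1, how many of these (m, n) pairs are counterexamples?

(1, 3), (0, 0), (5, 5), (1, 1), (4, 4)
1

Testing each pair:
(1, 3): LHS = sin(1)² + cos(3)² ≈ 1.688, RHS = 1 → counterexample
(0, 0): LHS = 1, RHS = 1 → satisfies claim
(5, 5): LHS = cos(5)² + sin(5)² = 1, RHS = 1 → satisfies claim
(1, 1): LHS = cos(1)² + sin(1)² = 1, RHS = 1 → satisfies claim
(4, 4): LHS = cos(4)² + sin(4)² = 1, RHS = 1 → satisfies claim

That makes 1 counterexample.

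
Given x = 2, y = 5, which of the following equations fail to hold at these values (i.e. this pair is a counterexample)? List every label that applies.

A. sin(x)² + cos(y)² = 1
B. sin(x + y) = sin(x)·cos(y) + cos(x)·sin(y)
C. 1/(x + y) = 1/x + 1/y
Evaluating each claim at the given values:
A. LHS = cos(5)² + sin(2)² ≈ 0.9073, RHS = 1 → fails here (LHS ≠ RHS)
B. LHS = sin(7) ≈ 0.657, RHS = sin(2)·cos(5) + sin(5)·cos(2) ≈ 0.657 → holds here (LHS = RHS)
C. LHS = 1/7, RHS = 7/10 → fails here (LHS ≠ RHS)

Answer: A, C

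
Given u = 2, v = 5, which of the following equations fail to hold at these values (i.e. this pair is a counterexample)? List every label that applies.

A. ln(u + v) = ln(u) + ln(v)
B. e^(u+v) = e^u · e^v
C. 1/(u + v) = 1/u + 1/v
Evaluating each claim at the given values:
A. LHS = ln(7) ≈ 1.946, RHS = ln(2) + ln(5) ≈ 2.303 → fails here (LHS ≠ RHS)
B. LHS = e^7 ≈ 1097, RHS = e^7 ≈ 1097 → holds here (LHS = RHS)
C. LHS = 1/7, RHS = 7/10 → fails here (LHS ≠ RHS)

Answer: A, C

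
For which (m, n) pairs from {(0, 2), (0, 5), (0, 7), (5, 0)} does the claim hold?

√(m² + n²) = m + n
Testing each pair:
(0, 2): LHS = 2, RHS = 2 → holds
(0, 5): LHS = 5, RHS = 5 → holds
(0, 7): LHS = 7, RHS = 7 → holds
(5, 0): LHS = 5, RHS = 5 → holds

Every pair satisfies the claim.

Answer: All pairs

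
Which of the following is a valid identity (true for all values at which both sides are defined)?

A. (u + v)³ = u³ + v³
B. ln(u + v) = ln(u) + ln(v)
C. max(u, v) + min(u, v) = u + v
A: fails at (3, 5) — LHS = 512, RHS = 152.
B: fails at (2, 4) — LHS = ln(6) ≈ 1.792, RHS = ln(2) + ln(4) ≈ 2.079.
C: holds — e.g. at (2, 7), both sides equal 9.

Answer: C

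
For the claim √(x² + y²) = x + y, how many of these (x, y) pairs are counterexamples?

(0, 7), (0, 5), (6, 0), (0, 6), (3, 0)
0

Testing each pair:
(0, 7): LHS = 7, RHS = 7 → satisfies claim
(0, 5): LHS = 5, RHS = 5 → satisfies claim
(6, 0): LHS = 6, RHS = 6 → satisfies claim
(0, 6): LHS = 6, RHS = 6 → satisfies claim
(3, 0): LHS = 3, RHS = 3 → satisfies claim

That makes 0 counterexamples.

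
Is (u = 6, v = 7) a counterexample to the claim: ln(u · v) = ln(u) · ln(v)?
Yes

Substituting u = 6, v = 7:
LHS = ln(6 · 7) = ln(42) ≈ 3.738
RHS = ln(6) · ln(7) ≈ 3.487

Since LHS ≠ RHS, this pair disproves the claim.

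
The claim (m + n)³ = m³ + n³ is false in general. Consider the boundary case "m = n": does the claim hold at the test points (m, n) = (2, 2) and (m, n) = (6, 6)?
No, fails at both test points

At (2, 2): LHS = 64 ≠ RHS = 16
At (6, 6): LHS = 1728 ≠ RHS = 432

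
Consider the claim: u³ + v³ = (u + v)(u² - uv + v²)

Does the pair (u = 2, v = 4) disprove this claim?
No

Substituting u = 2, v = 4:
LHS = 2³ + 4³ = 72
RHS = (2 + 4)(2² - 2·4 + 4²) = 72

The sides agree, so this pair does not disprove the claim.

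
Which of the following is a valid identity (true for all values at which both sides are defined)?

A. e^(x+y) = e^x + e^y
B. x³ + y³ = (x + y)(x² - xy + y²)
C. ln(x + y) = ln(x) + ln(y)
A: fails at (0, 1) — LHS = e ≈ 2.718, RHS = 1 + e ≈ 3.718.
B: holds — e.g. at (1, 5), both sides equal 126.
C: fails at (4, 4) — LHS = ln(8) ≈ 2.079, RHS = 2·ln(4) ≈ 2.773.

Answer: B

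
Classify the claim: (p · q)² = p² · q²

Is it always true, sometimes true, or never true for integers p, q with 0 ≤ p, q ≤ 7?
The identity holds for every pair in the range. For instance at (p, q) = (5, 0): both sides equal 0.

Answer: Always true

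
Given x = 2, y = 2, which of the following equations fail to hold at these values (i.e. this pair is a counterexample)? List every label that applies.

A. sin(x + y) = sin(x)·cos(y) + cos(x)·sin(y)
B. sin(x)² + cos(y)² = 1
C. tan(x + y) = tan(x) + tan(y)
Evaluating each claim at the given values:
A. LHS = sin(4) ≈ -0.7568, RHS = 2·sin(2)·cos(2) ≈ -0.7568 → holds here (LHS = RHS)
B. LHS = cos(2)² + sin(2)² = 1, RHS = 1 → holds here (LHS = RHS)
C. LHS = tan(4) ≈ 1.158, RHS = 2·tan(2) ≈ -4.37 → fails here (LHS ≠ RHS)

Answer: C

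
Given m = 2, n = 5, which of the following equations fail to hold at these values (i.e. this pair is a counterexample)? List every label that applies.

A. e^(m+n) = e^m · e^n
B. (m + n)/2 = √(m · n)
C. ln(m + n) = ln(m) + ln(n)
Evaluating each claim at the given values:
A. LHS = e^7 ≈ 1097, RHS = e^7 ≈ 1097 → holds here (LHS = RHS)
B. LHS = 7/2, RHS = √(10) ≈ 3.162 → fails here (LHS ≠ RHS)
C. LHS = ln(7) ≈ 1.946, RHS = ln(2) + ln(5) ≈ 2.303 → fails here (LHS ≠ RHS)

Answer: B, C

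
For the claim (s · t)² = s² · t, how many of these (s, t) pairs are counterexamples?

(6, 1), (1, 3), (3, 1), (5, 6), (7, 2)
3

Testing each pair:
(6, 1): LHS = 36, RHS = 36 → satisfies claim
(1, 3): LHS = 9, RHS = 3 → counterexample
(3, 1): LHS = 9, RHS = 9 → satisfies claim
(5, 6): LHS = 900, RHS = 150 → counterexample
(7, 2): LHS = 196, RHS = 98 → counterexample

That makes 3 counterexamples.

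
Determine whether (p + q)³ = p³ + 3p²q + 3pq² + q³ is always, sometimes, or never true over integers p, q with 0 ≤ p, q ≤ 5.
The identity holds for every pair in the range. For instance at (p, q) = (4, 2): both sides equal 216.

Answer: Always true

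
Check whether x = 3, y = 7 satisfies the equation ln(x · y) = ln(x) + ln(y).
Holds

Substituting x = 3, y = 7:

LHS = ln(3 · 7) = ln(21) ≈ 3.045
RHS = ln(3) + ln(7) ≈ 3.045

LHS = RHS, so the equation holds at this point.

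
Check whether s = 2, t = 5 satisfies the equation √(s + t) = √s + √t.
Fails

Substituting s = 2, t = 5:

LHS = √(2 + 5) = √(7) ≈ 2.646
RHS = √2 + √5 = √(2) + √(5) ≈ 3.65

LHS ≠ RHS, so the equation does not hold at this point.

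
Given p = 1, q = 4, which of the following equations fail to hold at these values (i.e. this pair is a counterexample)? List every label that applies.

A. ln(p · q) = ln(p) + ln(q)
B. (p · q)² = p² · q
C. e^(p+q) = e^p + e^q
Evaluating each claim at the given values:
A. LHS = ln(4) ≈ 1.386, RHS = ln(4) ≈ 1.386 → holds here (LHS = RHS)
B. LHS = 16, RHS = 4 → fails here (LHS ≠ RHS)
C. LHS = e^5 ≈ 148.4, RHS = e + e^4 ≈ 57.32 → fails here (LHS ≠ RHS)

Answer: B, C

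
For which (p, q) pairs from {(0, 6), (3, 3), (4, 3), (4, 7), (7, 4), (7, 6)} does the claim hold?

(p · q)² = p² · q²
Testing each pair:
(0, 6): LHS = 0, RHS = 0 → holds
(3, 3): LHS = 81, RHS = 81 → holds
(4, 3): LHS = 144, RHS = 144 → holds
(4, 7): LHS = 784, RHS = 784 → holds
(7, 4): LHS = 784, RHS = 784 → holds
(7, 6): LHS = 1764, RHS = 1764 → holds

Every pair satisfies the claim.

Answer: All pairs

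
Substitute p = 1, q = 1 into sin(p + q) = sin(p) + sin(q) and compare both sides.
LHS = sin(1 + 1) = sin(2) ≈ 0.9093
RHS = sin(1) + sin(1) = 2·sin(1) ≈ 1.683

LHS ≠ RHS (they differ by about 0.7736), so the equation does not hold here.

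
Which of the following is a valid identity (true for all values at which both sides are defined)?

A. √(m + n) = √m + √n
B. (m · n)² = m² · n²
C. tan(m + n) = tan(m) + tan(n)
A: fails at (2, 5) — LHS = √(7) ≈ 2.646, RHS = √(2) + √(5) ≈ 3.65.
B: holds — e.g. at (2, 3), both sides equal 36.
C: fails at (5, 5) — LHS = tan(10) ≈ 0.6484, RHS = 2·tan(5) ≈ -6.761.

Answer: B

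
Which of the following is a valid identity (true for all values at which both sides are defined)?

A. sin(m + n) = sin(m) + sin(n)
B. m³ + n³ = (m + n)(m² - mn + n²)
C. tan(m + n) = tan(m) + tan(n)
A: fails at (1, 5) — LHS = sin(6) ≈ -0.2794, RHS = sin(5) + sin(1) ≈ -0.1175.
B: holds — e.g. at (3, 5), both sides equal 152.
C: fails at (1, 4) — LHS = tan(5) ≈ -3.381, RHS = tan(4) + tan(1) ≈ 2.715.

Answer: B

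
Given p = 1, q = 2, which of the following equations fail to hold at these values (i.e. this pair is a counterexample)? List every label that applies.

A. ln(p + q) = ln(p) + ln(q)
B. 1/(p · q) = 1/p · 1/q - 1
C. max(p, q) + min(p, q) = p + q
Evaluating each claim at the given values:
A. LHS = ln(3) ≈ 1.099, RHS = ln(2) ≈ 0.6931 → fails here (LHS ≠ RHS)
B. LHS = 1/2, RHS = -1/2 → fails here (LHS ≠ RHS)
C. LHS = 3, RHS = 3 → holds here (LHS = RHS)

Answer: A, B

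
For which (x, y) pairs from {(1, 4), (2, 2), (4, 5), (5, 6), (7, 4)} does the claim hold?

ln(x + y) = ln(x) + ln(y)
Testing each pair:
(1, 4): LHS = ln(5) ≈ 1.609, RHS = ln(4) ≈ 1.386 → fails
(2, 2): LHS = ln(4) ≈ 1.386, RHS = 2·ln(2) ≈ 1.386 → holds
(4, 5): LHS = ln(9) ≈ 2.197, RHS = ln(4) + ln(5) ≈ 2.996 → fails
(5, 6): LHS = ln(11) ≈ 2.398, RHS = ln(5) + ln(6) ≈ 3.401 → fails
(7, 4): LHS = ln(11) ≈ 2.398, RHS = ln(4) + ln(7) ≈ 3.332 → fails

1 of 5 pairs satisfies the claim.

Answer: (2, 2)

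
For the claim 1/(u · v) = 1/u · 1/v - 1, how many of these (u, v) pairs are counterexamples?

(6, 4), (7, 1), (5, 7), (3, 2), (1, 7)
5

Testing each pair:
(6, 4): LHS = 1/24, RHS = -23/24 → counterexample
(7, 1): LHS = 1/7, RHS = -6/7 → counterexample
(5, 7): LHS = 1/35, RHS = -34/35 → counterexample
(3, 2): LHS = 1/6, RHS = -5/6 → counterexample
(1, 7): LHS = 1/7, RHS = -6/7 → counterexample

That makes 5 counterexamples.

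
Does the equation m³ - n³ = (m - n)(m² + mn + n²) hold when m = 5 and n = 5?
Substituting m = 5, n = 5:

LHS = 5³ - 5³ = 0
RHS = (5 - 5)(5² + 5·5 + 5²) = 0

LHS = RHS, so the equation holds at this point.

Answer: Holds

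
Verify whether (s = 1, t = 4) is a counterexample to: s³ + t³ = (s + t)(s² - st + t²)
No

Substituting s = 1, t = 4:
LHS = 1³ + 4³ = 65
RHS = (1 + 4)(1² - 1·4 + 4²) = 65

The sides agree, so this pair does not disprove the claim.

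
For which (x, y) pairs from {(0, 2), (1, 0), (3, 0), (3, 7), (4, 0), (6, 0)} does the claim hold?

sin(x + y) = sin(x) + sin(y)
Testing each pair:
(0, 2): LHS = sin(2) ≈ 0.9093, RHS = sin(2) ≈ 0.9093 → holds
(1, 0): LHS = sin(1) ≈ 0.8415, RHS = sin(1) ≈ 0.8415 → holds
(3, 0): LHS = sin(3) ≈ 0.1411, RHS = sin(3) ≈ 0.1411 → holds
(3, 7): LHS = sin(10) ≈ -0.544, RHS = sin(3) + sin(7) ≈ 0.7981 → fails
(4, 0): LHS = sin(4) ≈ -0.7568, RHS = sin(4) ≈ -0.7568 → holds
(6, 0): LHS = sin(6) ≈ -0.2794, RHS = sin(6) ≈ -0.2794 → holds

5 of 6 pairs satisfy the claim.

Answer: (0, 2), (1, 0), (3, 0), (4, 0), (6, 0)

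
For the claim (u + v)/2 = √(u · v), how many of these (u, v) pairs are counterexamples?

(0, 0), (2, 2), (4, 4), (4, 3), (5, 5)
Testing each pair:
(0, 0): LHS = 0, RHS = 0 → satisfies claim
(2, 2): LHS = 2, RHS = 2 → satisfies claim
(4, 4): LHS = 4, RHS = 4 → satisfies claim
(4, 3): LHS = 7/2, RHS = 2·√(3) ≈ 3.464 → counterexample
(5, 5): LHS = 5, RHS = 5 → satisfies claim

That makes 1 counterexample.

Answer: 1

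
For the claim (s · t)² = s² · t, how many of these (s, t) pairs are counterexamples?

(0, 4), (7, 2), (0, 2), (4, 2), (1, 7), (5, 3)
4

Testing each pair:
(0, 4): LHS = 0, RHS = 0 → satisfies claim
(7, 2): LHS = 196, RHS = 98 → counterexample
(0, 2): LHS = 0, RHS = 0 → satisfies claim
(4, 2): LHS = 64, RHS = 32 → counterexample
(1, 7): LHS = 49, RHS = 7 → counterexample
(5, 3): LHS = 225, RHS = 75 → counterexample

That makes 4 counterexamples.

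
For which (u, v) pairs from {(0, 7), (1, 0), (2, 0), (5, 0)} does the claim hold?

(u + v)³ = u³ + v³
All pairs

Testing each pair:
(0, 7): LHS = 343, RHS = 343 → holds
(1, 0): LHS = 1, RHS = 1 → holds
(2, 0): LHS = 8, RHS = 8 → holds
(5, 0): LHS = 125, RHS = 125 → holds

Every pair satisfies the claim.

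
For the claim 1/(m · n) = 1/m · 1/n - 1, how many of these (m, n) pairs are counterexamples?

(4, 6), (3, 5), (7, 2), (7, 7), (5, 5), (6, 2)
Testing each pair:
(4, 6): LHS = 1/24, RHS = -23/24 → counterexample
(3, 5): LHS = 1/15, RHS = -14/15 → counterexample
(7, 2): LHS = 1/14, RHS = -13/14 → counterexample
(7, 7): LHS = 1/49, RHS = -48/49 → counterexample
(5, 5): LHS = 1/25, RHS = -24/25 → counterexample
(6, 2): LHS = 1/12, RHS = -11/12 → counterexample

That makes 6 counterexamples.

Answer: 6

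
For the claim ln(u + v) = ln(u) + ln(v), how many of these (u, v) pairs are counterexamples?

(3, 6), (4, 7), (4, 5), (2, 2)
Testing each pair:
(3, 6): LHS = ln(9) ≈ 2.197, RHS = ln(3) + ln(6) ≈ 2.89 → counterexample
(4, 7): LHS = ln(11) ≈ 2.398, RHS = ln(4) + ln(7) ≈ 3.332 → counterexample
(4, 5): LHS = ln(9) ≈ 2.197, RHS = ln(4) + ln(5) ≈ 2.996 → counterexample
(2, 2): LHS = ln(4) ≈ 1.386, RHS = 2·ln(2) ≈ 1.386 → satisfies claim

That makes 3 counterexamples.

Answer: 3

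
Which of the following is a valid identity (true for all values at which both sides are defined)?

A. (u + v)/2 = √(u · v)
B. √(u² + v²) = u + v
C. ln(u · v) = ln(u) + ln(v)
C

A: fails at (2, 3) — LHS = 5/2, RHS = √(6) ≈ 2.449.
B: fails at (2, 4) — LHS = 2·√(5) ≈ 4.472, RHS = 6.
C: holds — e.g. at (2, 4), both sides equal ln(8) ≈ 2.079.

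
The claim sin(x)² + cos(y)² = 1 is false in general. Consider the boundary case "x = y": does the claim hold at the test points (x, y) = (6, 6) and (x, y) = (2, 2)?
Yes, holds at both test points

At (6, 6): LHS = sin(6)² + cos(6)² = 1, RHS = 1 → equal
At (2, 2): LHS = cos(2)² + sin(2)² = 1, RHS = 1 → equal

So the claim does hold at both of these boundary points, even though it is not an identity.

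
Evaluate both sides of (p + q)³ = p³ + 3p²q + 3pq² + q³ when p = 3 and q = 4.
LHS = (3 + 4)³ = 343
RHS = 3³ + 3·3²·4 + 3·3·4² + 4³ = 343

LHS = RHS: the two sides agree.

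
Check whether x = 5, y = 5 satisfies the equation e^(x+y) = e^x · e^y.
Holds

Substituting x = 5, y = 5:

LHS = e^(5+5) = e^10 ≈ 22026.5
RHS = e^5 · e^5 = e^10 ≈ 22026.5

LHS = RHS, so the equation holds at this point.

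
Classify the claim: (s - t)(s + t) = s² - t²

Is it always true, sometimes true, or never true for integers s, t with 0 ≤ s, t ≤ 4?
The identity holds for every pair in the range. For instance at (s, t) = (2, 0): both sides equal 4.

Answer: Always true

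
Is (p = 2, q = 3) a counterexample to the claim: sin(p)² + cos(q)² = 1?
Substituting p = 2, q = 3:
LHS = sin(2)² + cos(3)² ≈ 1.807
RHS = 1

Since LHS ≠ RHS, this pair disproves the claim.

Answer: Yes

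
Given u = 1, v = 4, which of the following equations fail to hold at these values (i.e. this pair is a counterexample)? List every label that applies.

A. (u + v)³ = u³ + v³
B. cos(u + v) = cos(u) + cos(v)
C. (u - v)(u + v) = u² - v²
A, B

Evaluating each claim at the given values:
A. LHS = 125, RHS = 65 → fails here (LHS ≠ RHS)
B. LHS = cos(5) ≈ 0.2837, RHS = cos(4) + cos(1) ≈ -0.1133 → fails here (LHS ≠ RHS)
C. LHS = -15, RHS = -15 → holds here (LHS = RHS)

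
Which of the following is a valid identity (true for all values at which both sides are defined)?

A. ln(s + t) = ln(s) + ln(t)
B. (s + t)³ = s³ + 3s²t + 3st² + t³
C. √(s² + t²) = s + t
B

A: fails at (1, 1) — LHS = ln(2) ≈ 0.6931, RHS = 0.
B: holds — e.g. at (3, 5), both sides equal 512.
C: fails at (3, 4) — LHS = 5, RHS = 7.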